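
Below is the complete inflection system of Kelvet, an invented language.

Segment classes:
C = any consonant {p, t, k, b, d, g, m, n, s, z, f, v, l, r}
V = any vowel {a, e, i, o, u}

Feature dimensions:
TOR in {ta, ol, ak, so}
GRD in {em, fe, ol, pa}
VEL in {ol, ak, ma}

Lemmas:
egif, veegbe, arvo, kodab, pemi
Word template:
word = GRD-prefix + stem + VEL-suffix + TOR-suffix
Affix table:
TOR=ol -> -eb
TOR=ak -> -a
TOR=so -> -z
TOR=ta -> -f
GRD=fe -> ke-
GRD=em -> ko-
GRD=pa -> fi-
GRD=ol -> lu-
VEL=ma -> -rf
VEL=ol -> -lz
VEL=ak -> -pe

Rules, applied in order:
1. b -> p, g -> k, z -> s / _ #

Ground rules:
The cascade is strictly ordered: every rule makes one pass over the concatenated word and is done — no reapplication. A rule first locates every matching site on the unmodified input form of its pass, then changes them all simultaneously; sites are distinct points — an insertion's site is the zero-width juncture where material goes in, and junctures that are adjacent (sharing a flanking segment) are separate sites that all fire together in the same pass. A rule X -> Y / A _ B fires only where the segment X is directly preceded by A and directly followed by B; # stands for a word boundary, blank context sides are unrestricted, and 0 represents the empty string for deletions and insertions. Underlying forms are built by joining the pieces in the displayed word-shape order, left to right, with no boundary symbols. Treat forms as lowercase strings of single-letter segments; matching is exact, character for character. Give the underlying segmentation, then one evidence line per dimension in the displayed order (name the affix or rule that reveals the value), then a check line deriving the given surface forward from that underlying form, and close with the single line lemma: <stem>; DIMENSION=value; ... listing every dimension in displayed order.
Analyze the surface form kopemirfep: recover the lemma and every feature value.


underlying: ko-pemi-rf-eb
TOR=ol - signalled by the affix -eb
GRD=em - signalled by the affix ko-
VEL=ma - signalled by the affix -rf
check: kopemirfeb -> kopemirfep
lemma: pemi; TOR=ol; GRD=em; VEL=ma


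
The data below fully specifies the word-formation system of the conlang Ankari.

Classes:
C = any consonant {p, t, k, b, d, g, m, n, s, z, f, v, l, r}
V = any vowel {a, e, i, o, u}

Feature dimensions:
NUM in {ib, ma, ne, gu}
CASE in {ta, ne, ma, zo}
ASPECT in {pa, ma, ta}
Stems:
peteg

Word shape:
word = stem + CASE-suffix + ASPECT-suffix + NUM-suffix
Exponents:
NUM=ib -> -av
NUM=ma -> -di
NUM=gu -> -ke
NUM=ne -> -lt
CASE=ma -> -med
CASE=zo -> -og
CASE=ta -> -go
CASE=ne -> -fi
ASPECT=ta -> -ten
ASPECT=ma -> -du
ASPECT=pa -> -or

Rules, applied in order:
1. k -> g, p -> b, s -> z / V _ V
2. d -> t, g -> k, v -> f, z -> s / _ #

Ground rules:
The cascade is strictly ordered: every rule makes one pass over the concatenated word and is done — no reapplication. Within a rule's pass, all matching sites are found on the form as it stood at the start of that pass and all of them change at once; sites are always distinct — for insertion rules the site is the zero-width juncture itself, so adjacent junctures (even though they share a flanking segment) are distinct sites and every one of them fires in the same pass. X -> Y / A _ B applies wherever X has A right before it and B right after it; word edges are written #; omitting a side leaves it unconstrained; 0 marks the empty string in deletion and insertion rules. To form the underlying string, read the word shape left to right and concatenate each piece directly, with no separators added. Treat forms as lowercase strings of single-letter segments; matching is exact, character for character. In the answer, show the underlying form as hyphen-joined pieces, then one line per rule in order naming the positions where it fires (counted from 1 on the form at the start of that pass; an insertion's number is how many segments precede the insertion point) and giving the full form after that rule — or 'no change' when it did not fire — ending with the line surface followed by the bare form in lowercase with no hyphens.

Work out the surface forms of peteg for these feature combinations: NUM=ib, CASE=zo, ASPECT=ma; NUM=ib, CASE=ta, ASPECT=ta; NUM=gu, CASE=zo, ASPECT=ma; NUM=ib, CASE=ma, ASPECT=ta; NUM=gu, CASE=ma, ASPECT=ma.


cell NUM=ib, CASE=zo, ASPECT=ma:
underlying: peteg-og-du-av
1. k -> g, p -> b, s -> z / V _ V: no change
2. d -> t, g -> k, v -> f, z -> s / _ #: fires at position(s) 11: petegogduaf
surface: petegogduaf

cell NUM=ib, CASE=ta, ASPECT=ta:
underlying: peteg-go-ten-av
1. k -> g, p -> b, s -> z / V _ V: no change
2. d -> t, g -> k, v -> f, z -> s / _ #: fires at position(s) 12: peteggotenaf
surface: peteggotenaf

cell NUM=gu, CASE=zo, ASPECT=ma:
underlying: peteg-og-du-ke
1. k -> g, p -> b, s -> z / V _ V: fires at position(s) 10: petegogduge
2. d -> t, g -> k, v -> f, z -> s / _ #: no change
surface: petegogduge

cell NUM=ib, CASE=ma, ASPECT=ta:
underlying: peteg-med-ten-av
1. k -> g, p -> b, s -> z / V _ V: no change
2. d -> t, g -> k, v -> f, z -> s / _ #: fires at position(s) 13: petegmedtenaf
surface: petegmedtenaf

cell NUM=gu, CASE=ma, ASPECT=ma:
underlying: peteg-med-du-ke
1. k -> g, p -> b, s -> z / V _ V: fires at position(s) 11: petegmedduge
2. d -> t, g -> k, v -> f, z -> s / _ #: no change
surface: petegmedduge


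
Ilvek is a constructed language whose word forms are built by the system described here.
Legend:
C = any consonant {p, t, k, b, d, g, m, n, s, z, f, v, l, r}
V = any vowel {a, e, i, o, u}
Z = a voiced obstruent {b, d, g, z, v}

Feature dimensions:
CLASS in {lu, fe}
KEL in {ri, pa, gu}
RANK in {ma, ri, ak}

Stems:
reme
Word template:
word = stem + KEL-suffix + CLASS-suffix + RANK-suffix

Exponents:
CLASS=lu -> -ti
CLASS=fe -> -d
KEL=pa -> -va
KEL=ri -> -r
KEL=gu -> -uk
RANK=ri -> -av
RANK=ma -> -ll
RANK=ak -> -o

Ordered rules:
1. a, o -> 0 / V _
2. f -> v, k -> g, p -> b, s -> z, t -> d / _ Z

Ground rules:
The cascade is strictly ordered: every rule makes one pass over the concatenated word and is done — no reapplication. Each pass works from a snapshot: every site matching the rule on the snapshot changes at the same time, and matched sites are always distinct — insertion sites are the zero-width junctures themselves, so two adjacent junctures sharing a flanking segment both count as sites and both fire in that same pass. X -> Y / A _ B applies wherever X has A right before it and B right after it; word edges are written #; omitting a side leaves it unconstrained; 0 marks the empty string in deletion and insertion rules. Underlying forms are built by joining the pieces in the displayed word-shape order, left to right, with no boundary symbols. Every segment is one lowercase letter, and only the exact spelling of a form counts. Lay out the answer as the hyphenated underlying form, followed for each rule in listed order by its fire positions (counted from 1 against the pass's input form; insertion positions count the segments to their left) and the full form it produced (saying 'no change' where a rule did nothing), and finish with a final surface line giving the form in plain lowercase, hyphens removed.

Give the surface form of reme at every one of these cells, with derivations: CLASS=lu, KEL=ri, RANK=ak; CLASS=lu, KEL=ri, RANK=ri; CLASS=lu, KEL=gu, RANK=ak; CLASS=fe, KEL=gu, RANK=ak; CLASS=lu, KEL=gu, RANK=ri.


cell CLASS=lu, KEL=ri, RANK=ak:
underlying: reme-r-ti-o
1. a, o -> 0 / V _: fires at position(s) 8: remerti
2. f -> v, k -> g, p -> b, s -> z, t -> d / _ Z: no change
surface: remerti

cell CLASS=lu, KEL=ri, RANK=ri:
underlying: reme-r-ti-av
1. a, o -> 0 / V _: fires at position(s) 8: remertiv
2. f -> v, k -> g, p -> b, s -> z, t -> d / _ Z: no change
surface: remertiv

cell CLASS=lu, KEL=gu, RANK=ak:
underlying: reme-uk-ti-o
1. a, o -> 0 / V _: fires at position(s) 9: remeukti
2. f -> v, k -> g, p -> b, s -> z, t -> d / _ Z: no change
surface: remeukti

cell CLASS=fe, KEL=gu, RANK=ak:
underlying: reme-uk-d-o
1. a, o -> 0 / V _: no change
2. f -> v, k -> g, p -> b, s -> z, t -> d / _ Z: fires at position(s) 6: remeugdo
surface: remeugdo

cell CLASS=lu, KEL=gu, RANK=ri:
underlying: reme-uk-ti-av
1. a, o -> 0 / V _: fires at position(s) 9: remeuktiv
2. f -> v, k -> g, p -> b, s -> z, t -> d / _ Z: no change
surface: remeuktiv


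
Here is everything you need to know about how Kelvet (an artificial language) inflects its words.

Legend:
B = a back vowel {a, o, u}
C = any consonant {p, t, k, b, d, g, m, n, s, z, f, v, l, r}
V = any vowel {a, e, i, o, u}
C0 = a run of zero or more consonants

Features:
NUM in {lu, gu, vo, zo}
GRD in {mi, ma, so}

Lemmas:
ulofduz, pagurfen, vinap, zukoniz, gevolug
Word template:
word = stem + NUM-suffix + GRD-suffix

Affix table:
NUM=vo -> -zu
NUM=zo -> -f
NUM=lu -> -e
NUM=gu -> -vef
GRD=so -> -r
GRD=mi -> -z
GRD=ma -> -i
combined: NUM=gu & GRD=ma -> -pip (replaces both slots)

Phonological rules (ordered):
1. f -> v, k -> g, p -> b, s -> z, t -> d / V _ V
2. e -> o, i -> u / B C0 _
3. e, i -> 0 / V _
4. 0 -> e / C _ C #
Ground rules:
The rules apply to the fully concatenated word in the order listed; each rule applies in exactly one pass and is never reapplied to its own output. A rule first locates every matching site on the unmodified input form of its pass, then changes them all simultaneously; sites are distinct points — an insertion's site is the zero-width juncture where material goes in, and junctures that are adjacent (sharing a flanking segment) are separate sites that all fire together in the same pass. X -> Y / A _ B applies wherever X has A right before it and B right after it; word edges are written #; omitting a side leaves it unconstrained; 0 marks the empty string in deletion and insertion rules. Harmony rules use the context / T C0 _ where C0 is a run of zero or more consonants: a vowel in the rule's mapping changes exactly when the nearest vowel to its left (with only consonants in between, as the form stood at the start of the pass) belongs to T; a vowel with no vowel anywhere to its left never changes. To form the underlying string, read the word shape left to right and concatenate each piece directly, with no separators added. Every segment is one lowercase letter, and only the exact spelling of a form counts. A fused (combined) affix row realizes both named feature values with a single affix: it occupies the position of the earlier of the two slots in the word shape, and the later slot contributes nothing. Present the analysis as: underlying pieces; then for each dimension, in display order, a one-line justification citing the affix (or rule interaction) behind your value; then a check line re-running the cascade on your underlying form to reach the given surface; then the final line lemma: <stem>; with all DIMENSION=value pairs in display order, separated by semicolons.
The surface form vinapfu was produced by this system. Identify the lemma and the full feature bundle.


underlying: vinap-f-i
NUM=zo - signalled by the affix -f
GRD=ma - signalled by the affix -i
check: vinapfi -> vinapfi -> vinapfu -> vinapfu -> vinapfu
lemma: vinap; NUM=zo; GRD=ma


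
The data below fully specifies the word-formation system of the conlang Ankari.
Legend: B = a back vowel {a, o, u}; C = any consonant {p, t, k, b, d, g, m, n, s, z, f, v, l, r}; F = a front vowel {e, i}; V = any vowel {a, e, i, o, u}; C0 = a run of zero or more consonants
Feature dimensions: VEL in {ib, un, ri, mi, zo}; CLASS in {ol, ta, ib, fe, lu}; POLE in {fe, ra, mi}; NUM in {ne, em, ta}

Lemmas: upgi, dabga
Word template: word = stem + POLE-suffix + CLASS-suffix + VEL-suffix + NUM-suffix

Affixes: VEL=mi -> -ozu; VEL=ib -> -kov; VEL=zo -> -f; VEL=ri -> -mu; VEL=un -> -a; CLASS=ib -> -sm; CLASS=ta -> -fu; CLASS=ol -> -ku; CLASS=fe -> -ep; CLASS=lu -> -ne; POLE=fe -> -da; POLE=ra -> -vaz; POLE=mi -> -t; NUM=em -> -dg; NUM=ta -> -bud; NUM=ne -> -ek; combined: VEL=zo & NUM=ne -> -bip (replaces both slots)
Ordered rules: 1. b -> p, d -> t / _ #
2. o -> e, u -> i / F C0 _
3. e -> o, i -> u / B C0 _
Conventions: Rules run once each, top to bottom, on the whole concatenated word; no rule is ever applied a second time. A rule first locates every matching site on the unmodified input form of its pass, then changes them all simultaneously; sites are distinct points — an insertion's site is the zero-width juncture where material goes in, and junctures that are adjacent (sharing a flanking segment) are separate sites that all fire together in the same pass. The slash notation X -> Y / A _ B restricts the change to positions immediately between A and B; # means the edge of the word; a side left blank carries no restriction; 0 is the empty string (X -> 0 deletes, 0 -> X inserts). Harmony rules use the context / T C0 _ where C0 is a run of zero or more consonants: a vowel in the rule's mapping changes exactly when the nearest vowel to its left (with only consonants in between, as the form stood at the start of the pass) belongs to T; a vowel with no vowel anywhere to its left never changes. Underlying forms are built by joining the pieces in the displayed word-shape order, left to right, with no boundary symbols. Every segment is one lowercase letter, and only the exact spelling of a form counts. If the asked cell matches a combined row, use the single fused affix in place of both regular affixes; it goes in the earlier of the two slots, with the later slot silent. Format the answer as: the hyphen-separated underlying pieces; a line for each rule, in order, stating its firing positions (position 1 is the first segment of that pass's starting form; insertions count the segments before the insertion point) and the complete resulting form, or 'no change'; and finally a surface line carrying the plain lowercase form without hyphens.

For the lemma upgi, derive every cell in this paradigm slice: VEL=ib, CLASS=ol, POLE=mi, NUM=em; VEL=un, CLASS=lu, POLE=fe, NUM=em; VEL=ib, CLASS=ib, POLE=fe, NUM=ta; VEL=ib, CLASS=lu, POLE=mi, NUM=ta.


cell VEL=ib, CLASS=ol, POLE=mi, NUM=em:
underlying: upgi-t-ku-kov-dg
1. b -> p, d -> t / _ #: no change
2. o -> e, u -> i / F C0 _: fires at position(s) 7: upgitkikovdg
3. e -> o, i -> u / B C0 _: fires at position(s) 4: upgutkikovdg
surface: upgutkikovdg

cell VEL=un, CLASS=lu, POLE=fe, NUM=em:
underlying: upgi-da-ne-a-dg
1. b -> p, d -> t / _ #: no change
2. o -> e, u -> i / F C0 _: no change
3. e -> o, i -> u / B C0 _: fires at position(s) 4, 8: upgudanoadg
surface: upgudanoadg

cell VEL=ib, CLASS=ib, POLE=fe, NUM=ta:
underlying: upgi-da-sm-kov-bud
1. b -> p, d -> t / _ #: fires at position(s) 14: upgidasmkovbut
2. o -> e, u -> i / F C0 _: no change
3. e -> o, i -> u / B C0 _: fires at position(s) 4: upgudasmkovbut
surface: upgudasmkovbut

cell VEL=ib, CLASS=lu, POLE=mi, NUM=ta:
underlying: upgi-t-ne-kov-bud
1. b -> p, d -> t / _ #: fires at position(s) 13: upgitnekovbut
2. o -> e, u -> i / F C0 _: fires at position(s) 9: upgitnekevbut
3. e -> o, i -> u / B C0 _: fires at position(s) 4: upgutnekevbut
surface: upgutnekevbut


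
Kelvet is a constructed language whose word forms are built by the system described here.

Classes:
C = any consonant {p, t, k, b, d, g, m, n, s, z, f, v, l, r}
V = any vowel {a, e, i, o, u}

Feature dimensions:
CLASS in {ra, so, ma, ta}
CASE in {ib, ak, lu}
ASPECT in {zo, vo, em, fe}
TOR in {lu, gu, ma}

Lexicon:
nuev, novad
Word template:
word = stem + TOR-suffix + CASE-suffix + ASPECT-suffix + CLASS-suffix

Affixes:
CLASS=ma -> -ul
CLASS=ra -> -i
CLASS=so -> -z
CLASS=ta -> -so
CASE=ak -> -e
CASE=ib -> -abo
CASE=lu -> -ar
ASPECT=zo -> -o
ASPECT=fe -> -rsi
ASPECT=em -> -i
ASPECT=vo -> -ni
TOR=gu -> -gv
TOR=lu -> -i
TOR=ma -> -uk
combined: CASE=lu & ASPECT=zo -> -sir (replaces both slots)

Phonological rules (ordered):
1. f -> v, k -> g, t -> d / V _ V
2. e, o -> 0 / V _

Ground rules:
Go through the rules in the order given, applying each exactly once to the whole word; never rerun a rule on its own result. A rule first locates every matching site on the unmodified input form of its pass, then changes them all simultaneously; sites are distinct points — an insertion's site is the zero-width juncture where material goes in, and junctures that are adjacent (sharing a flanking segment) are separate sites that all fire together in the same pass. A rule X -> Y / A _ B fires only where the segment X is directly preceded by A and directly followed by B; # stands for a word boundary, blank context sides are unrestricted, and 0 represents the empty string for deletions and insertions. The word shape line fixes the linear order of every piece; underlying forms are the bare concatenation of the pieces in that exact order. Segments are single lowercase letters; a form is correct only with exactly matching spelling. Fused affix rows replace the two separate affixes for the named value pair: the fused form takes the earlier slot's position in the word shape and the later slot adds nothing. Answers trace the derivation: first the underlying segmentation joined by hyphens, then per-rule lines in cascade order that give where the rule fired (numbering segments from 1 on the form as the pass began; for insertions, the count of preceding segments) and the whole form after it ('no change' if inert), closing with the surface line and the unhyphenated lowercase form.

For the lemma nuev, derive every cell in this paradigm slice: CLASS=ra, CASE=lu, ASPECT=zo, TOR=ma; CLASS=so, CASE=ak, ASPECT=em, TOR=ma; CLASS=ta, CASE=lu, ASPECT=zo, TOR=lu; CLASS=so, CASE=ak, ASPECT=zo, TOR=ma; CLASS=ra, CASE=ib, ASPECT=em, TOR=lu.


cell CLASS=ra, CASE=lu, ASPECT=zo, TOR=ma:
underlying: nuev-uk-sir-i
1. f -> v, k -> g, t -> d / V _ V: no change
2. e, o -> 0 / V _: fires at position(s) 3: nuvuksiri
surface: nuvuksiri

cell CLASS=so, CASE=ak, ASPECT=em, TOR=ma:
underlying: nuev-uk-e-i-z
1. f -> v, k -> g, t -> d / V _ V: fires at position(s) 6: nuevugeiz
2. e, o -> 0 / V _: fires at position(s) 3: nuvugeiz
surface: nuvugeiz

cell CLASS=ta, CASE=lu, ASPECT=zo, TOR=lu:
underlying: nuev-i-sir-so
1. f -> v, k -> g, t -> d / V _ V: no change
2. e, o -> 0 / V _: fires at position(s) 3: nuvisirso
surface: nuvisirso

cell CLASS=so, CASE=ak, ASPECT=zo, TOR=ma:
underlying: nuev-uk-e-o-z
1. f -> v, k -> g, t -> d / V _ V: fires at position(s) 6: nuevugeoz
2. e, o -> 0 / V _: fires at position(s) 3, 8: nuvugez
surface: nuvugez

cell CLASS=ra, CASE=ib, ASPECT=em, TOR=lu:
underlying: nuev-i-abo-i-i
1. f -> v, k -> g, t -> d / V _ V: no change
2. e, o -> 0 / V _: fires at position(s) 3: nuviaboii
surface: nuviaboii


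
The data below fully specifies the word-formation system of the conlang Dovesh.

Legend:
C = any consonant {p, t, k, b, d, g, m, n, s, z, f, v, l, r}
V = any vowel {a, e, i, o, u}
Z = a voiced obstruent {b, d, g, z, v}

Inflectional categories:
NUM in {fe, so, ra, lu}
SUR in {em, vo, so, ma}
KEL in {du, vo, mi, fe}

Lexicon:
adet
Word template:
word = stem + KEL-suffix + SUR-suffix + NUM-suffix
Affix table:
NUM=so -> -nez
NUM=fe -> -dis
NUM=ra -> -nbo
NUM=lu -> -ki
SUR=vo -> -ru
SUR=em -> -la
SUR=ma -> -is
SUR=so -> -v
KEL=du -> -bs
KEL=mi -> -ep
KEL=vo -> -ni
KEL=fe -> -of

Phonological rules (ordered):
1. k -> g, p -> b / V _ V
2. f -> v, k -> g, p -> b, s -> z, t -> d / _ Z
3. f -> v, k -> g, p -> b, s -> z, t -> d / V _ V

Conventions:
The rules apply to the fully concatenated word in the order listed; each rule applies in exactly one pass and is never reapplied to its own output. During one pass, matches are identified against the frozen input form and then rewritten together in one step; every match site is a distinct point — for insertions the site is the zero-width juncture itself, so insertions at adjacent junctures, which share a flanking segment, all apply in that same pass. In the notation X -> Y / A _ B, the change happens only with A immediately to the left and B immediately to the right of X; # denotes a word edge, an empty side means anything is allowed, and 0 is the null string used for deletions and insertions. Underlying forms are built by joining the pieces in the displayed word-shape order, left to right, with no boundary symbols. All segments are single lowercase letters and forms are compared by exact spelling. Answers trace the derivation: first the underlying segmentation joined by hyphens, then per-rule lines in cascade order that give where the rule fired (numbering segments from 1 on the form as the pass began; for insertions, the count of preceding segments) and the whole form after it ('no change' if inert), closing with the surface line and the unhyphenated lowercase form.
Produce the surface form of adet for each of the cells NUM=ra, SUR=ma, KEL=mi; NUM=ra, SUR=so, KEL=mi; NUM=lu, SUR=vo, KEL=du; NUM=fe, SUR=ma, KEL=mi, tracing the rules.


cell NUM=ra, SUR=ma, KEL=mi:
underlying: adet-ep-is-nbo
1. k -> g, p -> b / V _ V: fires at position(s) 6: adetebisnbo
2. f -> v, k -> g, p -> b, s -> z, t -> d / _ Z: no change
3. f -> v, k -> g, p -> b, s -> z, t -> d / V _ V: fires at position(s) 4: adedebisnbo
surface: adedebisnbo

cell NUM=ra, SUR=so, KEL=mi:
underlying: adet-ep-v-nbo
1. k -> g, p -> b / V _ V: no change
2. f -> v, k -> g, p -> b, s -> z, t -> d / _ Z: fires at position(s) 6: adetebvnbo
3. f -> v, k -> g, p -> b, s -> z, t -> d / V _ V: fires at position(s) 4: adedebvnbo
surface: adedebvnbo

cell NUM=lu, SUR=vo, KEL=du:
underlying: adet-bs-ru-ki
1. k -> g, p -> b / V _ V: fires at position(s) 9: adetbsrugi
2. f -> v, k -> g, p -> b, s -> z, t -> d / _ Z: fires at position(s) 4: adedbsrugi
3. f -> v, k -> g, p -> b, s -> z, t -> d / V _ V: no change
surface: adedbsrugi

cell NUM=fe, SUR=ma, KEL=mi:
underlying: adet-ep-is-dis
1. k -> g, p -> b / V _ V: fires at position(s) 6: adetebisdis
2. f -> v, k -> g, p -> b, s -> z, t -> d / _ Z: fires at position(s) 8: adetebizdis
3. f -> v, k -> g, p -> b, s -> z, t -> d / V _ V: fires at position(s) 4: adedebizdis
surface: adedebizdis


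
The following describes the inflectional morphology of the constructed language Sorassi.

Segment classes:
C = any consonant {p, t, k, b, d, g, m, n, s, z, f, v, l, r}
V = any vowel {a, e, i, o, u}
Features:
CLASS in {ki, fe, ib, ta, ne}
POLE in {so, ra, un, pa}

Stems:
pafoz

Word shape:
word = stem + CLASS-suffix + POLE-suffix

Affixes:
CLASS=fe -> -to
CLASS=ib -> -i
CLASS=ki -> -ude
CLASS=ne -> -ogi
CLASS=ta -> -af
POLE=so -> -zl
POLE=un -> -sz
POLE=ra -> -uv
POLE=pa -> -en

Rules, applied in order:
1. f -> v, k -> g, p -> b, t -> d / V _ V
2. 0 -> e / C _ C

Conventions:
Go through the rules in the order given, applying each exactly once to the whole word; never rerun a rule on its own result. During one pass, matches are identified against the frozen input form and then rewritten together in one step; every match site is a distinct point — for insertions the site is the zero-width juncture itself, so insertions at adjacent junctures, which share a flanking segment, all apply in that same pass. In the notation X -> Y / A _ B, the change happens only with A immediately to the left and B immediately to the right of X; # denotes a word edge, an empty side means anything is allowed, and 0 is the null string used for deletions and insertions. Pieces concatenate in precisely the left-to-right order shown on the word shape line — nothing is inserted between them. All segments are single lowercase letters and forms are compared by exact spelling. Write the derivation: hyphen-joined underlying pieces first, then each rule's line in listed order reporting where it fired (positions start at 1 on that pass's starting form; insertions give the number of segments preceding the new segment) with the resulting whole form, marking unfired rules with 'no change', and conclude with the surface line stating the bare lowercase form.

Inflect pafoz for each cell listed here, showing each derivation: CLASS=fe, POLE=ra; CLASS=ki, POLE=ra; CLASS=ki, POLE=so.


cell CLASS=fe, POLE=ra:
underlying: pafoz-to-uv
1. f -> v, k -> g, p -> b, t -> d / V _ V: fires at position(s) 3: pavoztouv
2. 0 -> e / C _ C: inserts after position(s) 5: pavozetouv
surface: pavozetouv

cell CLASS=ki, POLE=ra:
underlying: pafoz-ude-uv
1. f -> v, k -> g, p -> b, t -> d / V _ V: fires at position(s) 3: pavozudeuv
2. 0 -> e / C _ C: no change
surface: pavozudeuv

cell CLASS=ki, POLE=so:
underlying: pafoz-ude-zl
1. f -> v, k -> g, p -> b, t -> d / V _ V: fires at position(s) 3: pavozudezl
2. 0 -> e / C _ C: inserts after position(s) 9: pavozudezel
surface: pavozudezel


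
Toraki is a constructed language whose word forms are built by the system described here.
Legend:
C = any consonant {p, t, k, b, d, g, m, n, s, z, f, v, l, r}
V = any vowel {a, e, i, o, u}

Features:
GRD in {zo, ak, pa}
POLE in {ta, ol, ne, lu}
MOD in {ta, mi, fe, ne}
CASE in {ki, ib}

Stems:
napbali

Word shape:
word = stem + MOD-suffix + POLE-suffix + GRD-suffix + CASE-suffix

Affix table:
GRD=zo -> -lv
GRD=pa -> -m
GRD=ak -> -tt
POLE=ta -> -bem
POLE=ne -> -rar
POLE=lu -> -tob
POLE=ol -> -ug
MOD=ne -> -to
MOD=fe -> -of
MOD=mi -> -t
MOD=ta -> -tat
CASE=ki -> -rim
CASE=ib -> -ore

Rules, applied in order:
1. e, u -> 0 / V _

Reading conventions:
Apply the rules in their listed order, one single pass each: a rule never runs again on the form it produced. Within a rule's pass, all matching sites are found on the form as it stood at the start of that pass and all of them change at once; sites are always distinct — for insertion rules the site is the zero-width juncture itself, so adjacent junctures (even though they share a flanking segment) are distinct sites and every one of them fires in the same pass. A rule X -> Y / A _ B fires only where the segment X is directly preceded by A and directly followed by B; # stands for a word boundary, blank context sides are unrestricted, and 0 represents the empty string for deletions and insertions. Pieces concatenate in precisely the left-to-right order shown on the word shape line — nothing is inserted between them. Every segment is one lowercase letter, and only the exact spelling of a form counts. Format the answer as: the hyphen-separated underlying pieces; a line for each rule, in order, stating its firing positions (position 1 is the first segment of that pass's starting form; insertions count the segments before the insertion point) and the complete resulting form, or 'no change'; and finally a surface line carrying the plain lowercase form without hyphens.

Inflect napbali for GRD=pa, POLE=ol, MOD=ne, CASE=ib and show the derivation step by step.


underlying: napbali-to-ug-m-ore
1. e, u -> 0 / V _: fires at position(s) 10: napbalitogmore
surface: napbalitogmore


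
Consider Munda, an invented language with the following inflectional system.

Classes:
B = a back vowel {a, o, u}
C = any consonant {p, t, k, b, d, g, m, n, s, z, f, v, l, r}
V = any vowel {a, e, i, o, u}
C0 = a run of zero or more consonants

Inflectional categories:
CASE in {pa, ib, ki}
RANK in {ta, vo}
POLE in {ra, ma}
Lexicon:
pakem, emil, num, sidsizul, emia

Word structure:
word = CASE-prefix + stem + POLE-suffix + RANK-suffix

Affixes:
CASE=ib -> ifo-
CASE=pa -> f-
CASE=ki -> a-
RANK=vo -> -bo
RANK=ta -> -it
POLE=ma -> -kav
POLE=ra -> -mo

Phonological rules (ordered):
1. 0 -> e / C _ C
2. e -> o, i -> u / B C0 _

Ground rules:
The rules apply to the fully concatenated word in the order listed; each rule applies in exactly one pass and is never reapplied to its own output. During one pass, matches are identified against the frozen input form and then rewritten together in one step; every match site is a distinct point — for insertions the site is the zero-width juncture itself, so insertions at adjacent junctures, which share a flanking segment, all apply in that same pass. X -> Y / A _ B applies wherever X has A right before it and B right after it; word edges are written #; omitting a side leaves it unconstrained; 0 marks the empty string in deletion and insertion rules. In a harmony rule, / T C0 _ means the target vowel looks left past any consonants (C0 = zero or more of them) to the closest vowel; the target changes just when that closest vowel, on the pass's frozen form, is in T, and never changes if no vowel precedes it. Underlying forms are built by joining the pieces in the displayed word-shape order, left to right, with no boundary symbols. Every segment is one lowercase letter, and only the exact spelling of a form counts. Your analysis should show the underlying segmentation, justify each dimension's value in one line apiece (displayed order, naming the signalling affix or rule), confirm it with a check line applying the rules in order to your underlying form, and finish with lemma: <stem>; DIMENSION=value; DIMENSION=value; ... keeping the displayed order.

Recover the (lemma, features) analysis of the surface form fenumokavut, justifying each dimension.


underlying: f-num-kav-it
CASE=pa - signalled by the affix f-
RANK=ta - signalled by the affix -it
POLE=ma - signalled by the affix -kav
check: fnumkavit -> fenumekavit -> fenumokavut
lemma: num; CASE=pa; RANK=ta; POLE=ma


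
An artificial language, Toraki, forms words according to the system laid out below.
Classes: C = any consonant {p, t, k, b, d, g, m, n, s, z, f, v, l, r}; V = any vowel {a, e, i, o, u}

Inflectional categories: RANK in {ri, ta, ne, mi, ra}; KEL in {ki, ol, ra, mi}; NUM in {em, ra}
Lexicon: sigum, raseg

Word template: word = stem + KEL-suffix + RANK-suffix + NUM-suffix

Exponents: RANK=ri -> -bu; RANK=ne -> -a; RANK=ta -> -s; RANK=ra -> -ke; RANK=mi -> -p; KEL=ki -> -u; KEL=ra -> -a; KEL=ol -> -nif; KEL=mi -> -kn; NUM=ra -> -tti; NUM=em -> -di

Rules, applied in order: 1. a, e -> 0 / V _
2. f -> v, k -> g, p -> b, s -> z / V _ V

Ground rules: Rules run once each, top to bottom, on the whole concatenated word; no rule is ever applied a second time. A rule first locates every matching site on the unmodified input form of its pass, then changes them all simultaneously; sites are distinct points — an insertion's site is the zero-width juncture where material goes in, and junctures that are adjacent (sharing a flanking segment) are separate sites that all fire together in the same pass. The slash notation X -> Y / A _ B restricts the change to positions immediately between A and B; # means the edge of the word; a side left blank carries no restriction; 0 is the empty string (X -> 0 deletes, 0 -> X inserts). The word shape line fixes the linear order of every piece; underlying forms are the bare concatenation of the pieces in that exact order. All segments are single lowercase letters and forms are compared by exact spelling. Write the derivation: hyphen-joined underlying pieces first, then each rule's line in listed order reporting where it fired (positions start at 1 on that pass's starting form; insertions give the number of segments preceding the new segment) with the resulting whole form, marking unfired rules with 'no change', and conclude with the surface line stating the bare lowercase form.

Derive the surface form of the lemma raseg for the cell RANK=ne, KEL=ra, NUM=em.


underlying: raseg-a-a-di
1. a, e -> 0 / V _: fires at position(s) 7: rasegadi
2. f -> v, k -> g, p -> b, s -> z / V _ V: fires at position(s) 3: razegadi
surface: razegadi


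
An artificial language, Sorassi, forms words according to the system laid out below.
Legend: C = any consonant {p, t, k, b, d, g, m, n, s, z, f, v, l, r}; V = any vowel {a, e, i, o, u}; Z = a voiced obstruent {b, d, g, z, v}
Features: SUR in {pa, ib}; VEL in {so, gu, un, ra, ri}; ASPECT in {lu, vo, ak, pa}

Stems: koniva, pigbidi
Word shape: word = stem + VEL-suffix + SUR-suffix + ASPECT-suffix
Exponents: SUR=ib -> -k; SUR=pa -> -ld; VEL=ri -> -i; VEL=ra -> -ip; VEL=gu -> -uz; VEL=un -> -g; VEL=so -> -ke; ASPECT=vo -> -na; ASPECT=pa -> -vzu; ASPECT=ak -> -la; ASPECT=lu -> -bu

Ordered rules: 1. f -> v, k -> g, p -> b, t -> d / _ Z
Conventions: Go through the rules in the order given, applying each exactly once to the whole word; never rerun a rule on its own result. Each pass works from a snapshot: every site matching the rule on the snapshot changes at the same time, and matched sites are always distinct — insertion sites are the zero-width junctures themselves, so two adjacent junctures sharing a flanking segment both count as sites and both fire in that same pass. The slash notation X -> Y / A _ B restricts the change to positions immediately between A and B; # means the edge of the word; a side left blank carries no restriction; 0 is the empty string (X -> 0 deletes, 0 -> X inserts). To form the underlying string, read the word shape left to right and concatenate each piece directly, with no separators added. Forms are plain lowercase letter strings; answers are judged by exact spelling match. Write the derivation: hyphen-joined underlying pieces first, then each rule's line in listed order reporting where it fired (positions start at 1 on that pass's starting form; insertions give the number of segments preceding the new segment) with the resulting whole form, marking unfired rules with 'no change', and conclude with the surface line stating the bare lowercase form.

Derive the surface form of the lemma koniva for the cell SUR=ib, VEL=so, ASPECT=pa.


underlying: koniva-ke-k-vzu
1. f -> v, k -> g, p -> b, t -> d / _ Z: fires at position(s) 9: konivakegvzu
surface: konivakegvzu


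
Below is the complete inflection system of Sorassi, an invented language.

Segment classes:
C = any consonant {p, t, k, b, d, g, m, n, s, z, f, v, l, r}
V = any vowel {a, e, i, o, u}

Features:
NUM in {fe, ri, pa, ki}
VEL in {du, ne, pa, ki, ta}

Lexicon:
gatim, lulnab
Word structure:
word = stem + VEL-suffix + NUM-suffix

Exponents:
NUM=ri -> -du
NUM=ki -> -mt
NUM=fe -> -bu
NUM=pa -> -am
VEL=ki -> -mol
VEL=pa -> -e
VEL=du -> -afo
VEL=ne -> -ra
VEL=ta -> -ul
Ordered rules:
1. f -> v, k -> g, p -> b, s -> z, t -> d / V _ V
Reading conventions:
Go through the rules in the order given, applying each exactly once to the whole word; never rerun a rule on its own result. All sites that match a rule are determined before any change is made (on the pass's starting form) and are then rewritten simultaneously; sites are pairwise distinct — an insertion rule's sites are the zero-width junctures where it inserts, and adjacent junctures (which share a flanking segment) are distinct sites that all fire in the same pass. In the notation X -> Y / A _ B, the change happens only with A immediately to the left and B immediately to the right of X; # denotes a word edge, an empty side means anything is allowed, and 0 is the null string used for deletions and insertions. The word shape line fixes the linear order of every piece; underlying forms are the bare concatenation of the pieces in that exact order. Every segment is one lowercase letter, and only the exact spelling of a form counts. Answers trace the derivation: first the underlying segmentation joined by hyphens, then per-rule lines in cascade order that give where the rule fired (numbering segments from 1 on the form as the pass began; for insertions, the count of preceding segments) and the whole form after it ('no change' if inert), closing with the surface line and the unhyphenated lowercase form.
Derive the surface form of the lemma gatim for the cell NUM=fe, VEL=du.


underlying: gatim-afo-bu
1. f -> v, k -> g, p -> b, s -> z, t -> d / V _ V: fires at position(s) 3, 7: gadimavobu
surface: gadimavobu


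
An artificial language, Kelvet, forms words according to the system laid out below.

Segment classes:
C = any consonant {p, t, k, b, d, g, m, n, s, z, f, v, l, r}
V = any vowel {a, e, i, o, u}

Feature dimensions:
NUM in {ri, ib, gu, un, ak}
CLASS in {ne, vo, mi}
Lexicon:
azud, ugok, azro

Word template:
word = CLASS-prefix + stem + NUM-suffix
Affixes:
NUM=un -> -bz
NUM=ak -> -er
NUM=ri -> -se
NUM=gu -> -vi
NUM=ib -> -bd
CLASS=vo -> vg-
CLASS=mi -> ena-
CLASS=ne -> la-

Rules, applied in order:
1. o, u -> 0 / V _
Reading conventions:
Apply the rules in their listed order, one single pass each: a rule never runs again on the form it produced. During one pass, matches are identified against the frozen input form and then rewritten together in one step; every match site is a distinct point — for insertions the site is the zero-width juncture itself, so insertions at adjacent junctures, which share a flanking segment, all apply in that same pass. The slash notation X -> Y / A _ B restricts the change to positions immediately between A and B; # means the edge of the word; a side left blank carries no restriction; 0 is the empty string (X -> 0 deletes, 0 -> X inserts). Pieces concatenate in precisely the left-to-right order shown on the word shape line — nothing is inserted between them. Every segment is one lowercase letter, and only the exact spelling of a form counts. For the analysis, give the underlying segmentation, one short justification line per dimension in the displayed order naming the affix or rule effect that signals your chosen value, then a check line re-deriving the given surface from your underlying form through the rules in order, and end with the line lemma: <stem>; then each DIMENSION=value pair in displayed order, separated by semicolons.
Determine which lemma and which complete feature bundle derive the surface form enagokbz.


underlying: ena-ugok-bz
NUM=un - signalled by the affix -bz
CLASS=mi - signalled by the affix ena-
check: enaugokbz -> enagokbz
lemma: ugok; NUM=un; CLASS=mi


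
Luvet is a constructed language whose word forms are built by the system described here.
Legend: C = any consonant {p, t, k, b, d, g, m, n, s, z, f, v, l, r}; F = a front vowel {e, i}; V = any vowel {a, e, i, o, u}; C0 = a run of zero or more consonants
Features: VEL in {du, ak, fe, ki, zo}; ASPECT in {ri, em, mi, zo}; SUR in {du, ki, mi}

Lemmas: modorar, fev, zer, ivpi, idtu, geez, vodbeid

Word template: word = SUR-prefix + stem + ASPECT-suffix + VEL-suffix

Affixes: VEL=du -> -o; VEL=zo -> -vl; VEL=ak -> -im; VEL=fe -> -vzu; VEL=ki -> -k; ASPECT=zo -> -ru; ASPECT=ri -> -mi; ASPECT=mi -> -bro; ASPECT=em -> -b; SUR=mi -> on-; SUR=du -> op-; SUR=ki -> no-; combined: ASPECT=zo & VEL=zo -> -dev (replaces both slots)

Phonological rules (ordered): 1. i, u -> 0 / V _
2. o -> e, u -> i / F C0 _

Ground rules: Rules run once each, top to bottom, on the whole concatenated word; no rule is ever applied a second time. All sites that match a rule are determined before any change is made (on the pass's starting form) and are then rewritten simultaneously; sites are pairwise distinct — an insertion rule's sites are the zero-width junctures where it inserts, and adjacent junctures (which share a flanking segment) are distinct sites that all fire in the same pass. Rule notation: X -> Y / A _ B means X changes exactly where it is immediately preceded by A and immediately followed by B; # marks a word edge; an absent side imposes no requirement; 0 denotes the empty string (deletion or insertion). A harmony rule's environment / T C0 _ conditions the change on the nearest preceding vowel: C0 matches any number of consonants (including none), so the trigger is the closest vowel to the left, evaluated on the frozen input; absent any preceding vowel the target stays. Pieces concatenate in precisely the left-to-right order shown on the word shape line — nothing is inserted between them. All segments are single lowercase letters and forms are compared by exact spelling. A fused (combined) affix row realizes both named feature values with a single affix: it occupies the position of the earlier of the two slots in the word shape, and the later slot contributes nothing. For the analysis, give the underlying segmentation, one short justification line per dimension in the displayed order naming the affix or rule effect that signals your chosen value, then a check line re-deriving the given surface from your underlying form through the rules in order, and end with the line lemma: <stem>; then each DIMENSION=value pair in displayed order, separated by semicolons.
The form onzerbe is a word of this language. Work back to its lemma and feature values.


underlying: on-zer-b-o
VEL=du - signalled by the affix -o
ASPECT=em - signalled by the affix -b
SUR=mi - signalled by the affix on-
check: onzerbo -> onzerbo -> onzerbe
lemma: zer; VEL=du; ASPECT=em; SUR=mi


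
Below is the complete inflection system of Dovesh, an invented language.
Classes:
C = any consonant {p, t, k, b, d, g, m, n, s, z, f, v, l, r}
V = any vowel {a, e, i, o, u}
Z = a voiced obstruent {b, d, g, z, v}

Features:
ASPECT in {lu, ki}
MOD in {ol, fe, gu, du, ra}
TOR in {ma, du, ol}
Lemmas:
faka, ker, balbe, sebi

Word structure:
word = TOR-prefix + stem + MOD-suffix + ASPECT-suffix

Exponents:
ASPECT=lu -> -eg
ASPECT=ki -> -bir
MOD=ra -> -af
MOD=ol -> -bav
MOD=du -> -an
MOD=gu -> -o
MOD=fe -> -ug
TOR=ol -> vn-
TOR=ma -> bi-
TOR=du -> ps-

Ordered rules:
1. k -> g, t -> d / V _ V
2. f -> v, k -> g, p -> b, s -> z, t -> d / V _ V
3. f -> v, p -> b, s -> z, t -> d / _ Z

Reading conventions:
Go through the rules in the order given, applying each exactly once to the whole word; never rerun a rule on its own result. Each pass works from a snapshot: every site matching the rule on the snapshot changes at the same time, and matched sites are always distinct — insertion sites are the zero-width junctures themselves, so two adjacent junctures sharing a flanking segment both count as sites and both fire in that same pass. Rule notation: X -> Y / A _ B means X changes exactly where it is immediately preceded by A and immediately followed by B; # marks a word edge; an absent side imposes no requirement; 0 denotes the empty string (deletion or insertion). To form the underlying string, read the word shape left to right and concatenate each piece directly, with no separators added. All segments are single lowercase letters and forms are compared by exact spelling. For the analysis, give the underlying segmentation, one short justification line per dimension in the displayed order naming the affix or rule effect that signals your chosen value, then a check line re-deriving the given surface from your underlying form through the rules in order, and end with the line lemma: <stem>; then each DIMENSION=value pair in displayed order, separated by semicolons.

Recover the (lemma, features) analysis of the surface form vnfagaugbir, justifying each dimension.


underlying: vn-faka-ug-bir
ASPECT=ki - signalled by the affix -bir
MOD=fe - signalled by the affix -ug
TOR=ol - signalled by the affix vn-
check: vnfakaugbir -> vnfagaugbir -> vnfagaugbir -> vnfagaugbir
lemma: faka; ASPECT=ki; MOD=fe; TOR=ol
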